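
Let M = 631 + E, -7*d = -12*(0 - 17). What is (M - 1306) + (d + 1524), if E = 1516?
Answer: 16351/7 ≈ 2335.9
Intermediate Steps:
d = -204/7 (d = -(-12)*(0 - 17)/7 = -(-12)*(-17)/7 = -1/7*204 = -204/7 ≈ -29.143)
M = 2147 (M = 631 + 1516 = 2147)
(M - 1306) + (d + 1524) = (2147 - 1306) + (-204/7 + 1524) = 841 + 10464/7 = 16351/7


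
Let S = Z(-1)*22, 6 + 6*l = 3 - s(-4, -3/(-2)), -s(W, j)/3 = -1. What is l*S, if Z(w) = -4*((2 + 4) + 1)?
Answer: 616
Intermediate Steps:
Z(w) = -28 (Z(w) = -4*(6 + 1) = -4*7 = -28)
s(W, j) = 3 (s(W, j) = -3*(-1) = 3)
l = -1 (l = -1 + (3 - 1*3)/6 = -1 + (3 - 3)/6 = -1 + (1/6)*0 = -1 + 0 = -1)
S = -616 (S = -28*22 = -616)
l*S = -1*(-616) = 616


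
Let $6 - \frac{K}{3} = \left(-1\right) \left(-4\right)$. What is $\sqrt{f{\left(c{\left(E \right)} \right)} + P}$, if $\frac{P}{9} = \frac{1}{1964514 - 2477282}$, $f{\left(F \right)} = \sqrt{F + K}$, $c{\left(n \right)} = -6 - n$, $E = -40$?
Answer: $\frac{\sqrt{-18027 + 2054148608 \sqrt{10}}}{32048} \approx 2.5149$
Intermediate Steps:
$K = 6$ ($K = 18 - 3 \left(\left(-1\right) \left(-4\right)\right) = 18 - 12 = 6$)
$f{\left(F \right)} = \sqrt{6 + F}$ ($f{\left(F \right)} = \sqrt{F + 6} = \sqrt{6 + F}$)
$P = - \frac{9}{512768}$ ($P = \frac{9}{1964514 - 2477282} = \frac{9}{-512768} = 9 \left(- \frac{1}{512768}\right) = - \frac{9}{512768} \approx -1.7552 \cdot 10^{-5}$)
$\sqrt{f{\left(c{\left(E \right)} \right)} + P} = \sqrt{\sqrt{6 - -34} - \frac{9}{512768}} = \sqrt{\sqrt{6 + \left(-6 + 40\right)} - \frac{9}{512768}} = \sqrt{\sqrt{6 + 34} - \frac{9}{512768}} = \sqrt{\sqrt{40} - \frac{9}{512768}} = \sqrt{2 \sqrt{10} - \frac{9}{512768}} = \sqrt{- \frac{9}{512768} + 2 \sqrt{10}}$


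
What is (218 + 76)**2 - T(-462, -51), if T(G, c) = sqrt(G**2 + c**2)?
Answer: 86436 - 3*sqrt(24005) ≈ 85971.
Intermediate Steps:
(218 + 76)**2 - T(-462, -51) = (218 + 76)**2 - sqrt((-462)**2 + (-51)**2) = 294**2 - sqrt(213444 + 2601) = 86436 - sqrt(216045) = 86436 - 3*sqrt(24005)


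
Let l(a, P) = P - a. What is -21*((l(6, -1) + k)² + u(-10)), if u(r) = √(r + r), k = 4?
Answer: -189 - 42*I*√5 ≈ -189.0 - 93.915*I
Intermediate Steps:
u(r) = √2*√r (u(r) = √(2*r) = √2*√r)
-21*((l(6, -1) + k)² + u(-10)) = -21*(((-1 - 1*6) + 4)² + √2*√(-10)) = -21*(((-1 - 6) + 4)² + √2*(I*√10)) = -21*((-7 + 4)² + 2*I*√5) = -21*((-3)² + 2*I*√5) = -21*(9 + 2*I*√5) = -189 - 42*I*√5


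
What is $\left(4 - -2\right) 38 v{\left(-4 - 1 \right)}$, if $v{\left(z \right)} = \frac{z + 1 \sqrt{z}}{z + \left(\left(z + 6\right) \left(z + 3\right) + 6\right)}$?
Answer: $1140 - 228 i \sqrt{5} \approx 1140.0 - 509.82 i$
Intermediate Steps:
$v{\left(z \right)} = \frac{z + \sqrt{z}}{6 + z + \left(3 + z\right) \left(6 + z\right)}$ ($v{\left(z \right)} = \frac{z + \sqrt{z}}{z + \left(\left(6 + z\right) \left(3 + z\right) + 6\right)} = \frac{z + \sqrt{z}}{z + \left(\left(3 + z\right) \left(6 + z\right) + 6\right)} = \frac{z + \sqrt{z}}{z + \left(6 + \left(3 + z\right) \left(6 + z\right)\right)} = \frac{z + \sqrt{z}}{6 + z + \left(3 + z\right) \left(6 + z\right)}$)
$\left(4 - -2\right) 38 v{\left(-4 - 1 \right)} = \left(4 - -2\right) 38 \frac{\left(-4 - 1\right) + \sqrt{-4 - 1}}{24 + \left(-4 - 1\right)^{2} + 10 \left(-4 - 1\right)} = \left(4 + 2\right) 38 \frac{\left(-4 - 1\right) + \sqrt{-4 - 1}}{24 + \left(-4 - 1\right)^{2} + 10 \left(-4 - 1\right)} = 6 \cdot 38 \frac{-5 + \sqrt{-5}}{24 + \left(-5\right)^{2} + 10 \left(-5\right)} = 228 \frac{-5 + i \sqrt{5}}{24 + 25 - 50} = 228 \frac{-5 + i \sqrt{5}}{-1} = 228 \left(- (-5 + i \sqrt{5})\right) = 228 \left(5 - i \sqrt{5}\right) = 1140 - 228 i \sqrt{5}$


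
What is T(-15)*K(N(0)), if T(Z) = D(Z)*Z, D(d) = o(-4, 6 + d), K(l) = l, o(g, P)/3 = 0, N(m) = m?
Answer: 0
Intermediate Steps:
o(g, P) = 0 (o(g, P) = 3*0 = 0)
D(d) = 0
T(Z) = 0 (T(Z) = 0*Z = 0)
T(-15)*K(N(0)) = 0*0 = 0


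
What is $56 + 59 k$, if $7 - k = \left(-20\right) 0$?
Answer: $469$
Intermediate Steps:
$k = 7$ ($k = 7 - \left(-20\right) 0 = 7 - 0 = 7 + 0 = 7$)
$56 + 59 k = 56 + 59 \cdot 7 = 56 + 413 = 469$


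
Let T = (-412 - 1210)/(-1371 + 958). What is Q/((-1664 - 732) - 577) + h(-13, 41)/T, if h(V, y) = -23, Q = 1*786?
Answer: -9838473/1607402 ≈ -6.1207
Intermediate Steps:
Q = 786
T = 1622/413 (T = -1622/(-413) = -1622*(-1/413) = 1622/413 ≈ 3.9274)
Q/((-1664 - 732) - 577) + h(-13, 41)/T = 786/((-1664 - 732) - 577) - 23/1622/413 = 786/(-2396 - 577) - 23*413/1622 = 786/(-2973) - 9499/1622 = 786*(-1/2973) - 9499/1622 = -262/991 - 9499/1622 = -9838473/1607402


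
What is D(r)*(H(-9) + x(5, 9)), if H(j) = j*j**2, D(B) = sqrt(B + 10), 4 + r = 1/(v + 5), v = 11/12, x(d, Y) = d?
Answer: -724*sqrt(31098)/71 ≈ -1798.2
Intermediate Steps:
v = 11/12 (v = 11*(1/12) = 11/12 ≈ 0.91667)
r = -272/71 (r = -4 + 1/(11/12 + 5) = -4 + 1/(71/12) = -4 + 12/71 = -272/71 ≈ -3.8310)
D(B) = sqrt(10 + B)
H(j) = j**3
D(r)*(H(-9) + x(5, 9)) = sqrt(10 - 272/71)*((-9)**3 + 5) = sqrt(438/71)*(-729 + 5) = (sqrt(31098)/71)*(-724) = -724*sqrt(31098)/71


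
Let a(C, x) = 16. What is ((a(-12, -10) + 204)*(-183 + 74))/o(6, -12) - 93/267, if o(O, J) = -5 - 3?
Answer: 533493/178 ≈ 2997.2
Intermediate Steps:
o(O, J) = -8
((a(-12, -10) + 204)*(-183 + 74))/o(6, -12) - 93/267 = ((16 + 204)*(-183 + 74))/(-8) - 93/267 = (220*(-109))*(-1/8) - 93*1/267 = -23980*(-1/8) - 31/89 = 5995/2 - 31/89 = 533493/178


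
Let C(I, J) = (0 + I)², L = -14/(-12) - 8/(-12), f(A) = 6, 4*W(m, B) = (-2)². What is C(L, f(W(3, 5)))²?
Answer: 14641/1296 ≈ 11.297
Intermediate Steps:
W(m, B) = 1 (W(m, B) = (¼)*(-2)² = (¼)*4 = 1)
L = 11/6 (L = -14*(-1/12) - 8*(-1/12) = 7/6 + ⅔ = 11/6 ≈ 1.8333)
C(I, J) = I²
C(L, f(W(3, 5)))² = ((11/6)²)² = (121/36)² = 14641/1296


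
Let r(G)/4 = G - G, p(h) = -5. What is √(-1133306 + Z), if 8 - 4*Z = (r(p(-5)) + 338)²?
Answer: I*√1161865 ≈ 1077.9*I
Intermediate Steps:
r(G) = 0 (r(G) = 4*(G - G) = 4*0 = 0)
Z = -28559 (Z = 2 - (0 + 338)²/4 = 2 - ¼*338² = 2 - ¼*114244 = 2 - 28561 = -28559)
√(-1133306 + Z) = √(-1133306 - 28559) = √(-1161865) = I*√1161865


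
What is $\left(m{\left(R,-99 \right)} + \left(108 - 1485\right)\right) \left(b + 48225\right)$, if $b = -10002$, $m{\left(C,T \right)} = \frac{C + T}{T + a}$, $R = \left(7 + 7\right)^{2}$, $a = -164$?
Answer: $- \frac{13846205304}{263} \approx -5.2647 \cdot 10^{7}$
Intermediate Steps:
$R = 196$ ($R = 14^{2} = 196$)
$m{\left(C,T \right)} = \frac{C + T}{-164 + T}$ ($m{\left(C,T \right)} = \frac{C + T}{T - 164} = \frac{C + T}{-164 + T}$)
$\left(m{\left(R,-99 \right)} + \left(108 - 1485\right)\right) \left(b + 48225\right) = \left(\frac{196 - 99}{-164 - 99} + \left(108 - 1485\right)\right) \left(-10002 + 48225\right) = \left(\frac{1}{-263} \cdot 97 + \left(108 - 1485\right)\right) 38223 = \left(\left(- \frac{1}{263}\right) 97 - 1377\right) 38223 = \left(- \frac{97}{263} - 1377\right) 38223 = \left(- \frac{362248}{263}\right) 38223 = - \frac{13846205304}{263}$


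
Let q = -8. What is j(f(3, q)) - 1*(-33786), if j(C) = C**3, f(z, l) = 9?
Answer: 34515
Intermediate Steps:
j(f(3, q)) - 1*(-33786) = 9**3 - 1*(-33786) = 729 + 33786 = 34515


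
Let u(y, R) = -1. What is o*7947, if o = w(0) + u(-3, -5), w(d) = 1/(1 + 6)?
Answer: -47682/7 ≈ -6811.7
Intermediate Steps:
w(d) = 1/7
o = -6/7 (o = 1/7 - 1 = -6/7 ≈ -0.85714)
o*7947 = -6/7*7947 = -47682/7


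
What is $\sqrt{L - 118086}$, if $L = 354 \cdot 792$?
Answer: $\sqrt{162282} \approx 402.84$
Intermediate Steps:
$L = 280368$
$\sqrt{L - 118086} = \sqrt{280368 - 118086} = \sqrt{162282}$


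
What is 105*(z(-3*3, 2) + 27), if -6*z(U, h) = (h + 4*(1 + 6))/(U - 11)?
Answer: 11445/4 ≈ 2861.3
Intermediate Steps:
z(U, h) = -(28 + h)/(6*(-11 + U)) (z(U, h) = -(h + 4*(1 + 6))/(6*(U - 11)) = -(h + 4*7)/(6*(-11 + U)) = -(h + 28)/(6*(-11 + U)) = -(28 + h)/(6*(-11 + U)))
105*(z(-3*3, 2) + 27) = 105*((-28 - 1*2)/(6*(-11 - 3*3)) + 27) = 105*((-28 - 2)/(6*(-11 - 9)) + 27) = 105*((1/6)*(-30)/(-20) + 27) = 105*((1/6)*(-1/20)*(-30) + 27) = 105*(1/4 + 27) = 105*(109/4) = 11445/4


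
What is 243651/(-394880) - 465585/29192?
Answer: -23870358099/1440917120 ≈ -16.566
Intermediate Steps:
243651/(-394880) - 465585/29192 = 243651*(-1/394880) - 465585*1/29192 = -243651/394880 - 465585/29192 = -23870358099/1440917120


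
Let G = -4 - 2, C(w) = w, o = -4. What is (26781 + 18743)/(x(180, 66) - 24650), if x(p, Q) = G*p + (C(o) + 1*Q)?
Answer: -11381/6417 ≈ -1.7736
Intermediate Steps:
G = -6
x(p, Q) = -4 + Q - 6*p (x(p, Q) = -6*p + (-4 + 1*Q) = -6*p + (-4 + Q) = -4 + Q - 6*p)
(26781 + 18743)/(x(180, 66) - 24650) = (26781 + 18743)/((-4 + 66 - 6*180) - 24650) = 45524/((-4 + 66 - 1080) - 24650) = 45524/(-1018 - 24650) = 45524/(-25668) = 45524*(-1/25668) = -11381/6417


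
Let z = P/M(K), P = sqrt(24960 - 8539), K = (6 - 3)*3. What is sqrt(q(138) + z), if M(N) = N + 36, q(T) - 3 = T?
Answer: sqrt(31725 + 5*sqrt(16421))/15 ≈ 11.994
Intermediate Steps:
K = 9 (K = 3*3 = 9)
q(T) = 3 + T
M(N) = 36 + N
P = sqrt(16421) ≈ 128.14
z = sqrt(16421)/45 (z = sqrt(16421)/(36 + 9) = sqrt(16421)/45 ≈ 2.8477)
sqrt(q(138) + z) = sqrt((3 + 138) + sqrt(16421)/45) = sqrt(141 + sqrt(16421)/45)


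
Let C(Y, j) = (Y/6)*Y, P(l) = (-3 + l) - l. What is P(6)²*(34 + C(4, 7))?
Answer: 330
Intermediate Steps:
P(l) = -3
C(Y, j) = Y²/6 (C(Y, j) = (Y*(⅙))*Y = (Y/6)*Y = Y²/6)
P(6)²*(34 + C(4, 7)) = (-3)²*(34 + (⅙)*4²) = 9*(34 + (⅙)*16) = 9*(34 + 8/3) = 9*(110/3) = 330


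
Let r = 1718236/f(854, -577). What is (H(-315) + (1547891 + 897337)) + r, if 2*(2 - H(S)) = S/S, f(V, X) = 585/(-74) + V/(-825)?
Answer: 2459518606239/1091642 ≈ 2.2530e+6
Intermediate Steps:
f(V, X) = -585/74 - V/825 (f(V, X) = 585*(-1/74) + V*(-1/825) = -585/74 - V/825)
r = -104898307800/545821 (r = 1718236/(-585/74 - 1/825*854) = 1718236/(-585/74 - 854/825) = 1718236/(-545821/61050) = 1718236*(-61050/545821) = -104898307800/545821 ≈ -1.9218e+5)
H(S) = 3/2 (H(S) = 2 - S/(2*S) = 2 - 1/2*1 = 2 - 1/2 = 3/2)
(H(-315) + (1547891 + 897337)) + r = (3/2 + (1547891 + 897337)) - 104898307800/545821 = (3/2 + 2445228) - 104898307800/545821 = 4890459/2 - 104898307800/545821 = 2459518606239/1091642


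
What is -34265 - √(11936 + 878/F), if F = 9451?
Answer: -34265 - √1066148540314/9451 ≈ -34374.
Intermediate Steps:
-34265 - √(11936 + 878/F) = -34265 - √(11936 + 878/9451) = -34265 - √(112808014/9451) = -34265 - √1066148540314/9451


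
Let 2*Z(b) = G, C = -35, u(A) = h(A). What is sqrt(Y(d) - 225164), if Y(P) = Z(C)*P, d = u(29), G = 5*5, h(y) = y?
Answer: I*sqrt(899206)/2 ≈ 474.13*I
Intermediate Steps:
G = 25
u(A) = A
d = 29
Z(b) = 25/2 (Z(b) = (1/2)*25 = 25/2)
Y(P) = 25*P/2
sqrt(Y(d) - 225164) = sqrt((25/2)*29 - 225164) = sqrt(725/2 - 225164) = sqrt(-449603/2) = I*sqrt(899206)/2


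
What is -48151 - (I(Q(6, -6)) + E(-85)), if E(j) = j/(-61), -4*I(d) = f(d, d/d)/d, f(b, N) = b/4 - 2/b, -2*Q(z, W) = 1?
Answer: -46998627/976 ≈ -48154.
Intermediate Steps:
Q(z, W) = -1/2 (Q(z, W) = -1/2*1 = -1/2)
f(b, N) = -2/b + b/4 (f(b, N) = b*(1/4) - 2/b = b/4 - 2/b = -2/b + b/4)
I(d) = -(-2/d + d/4)/(4*d)
E(j) = -j/61 (E(j) = j*(-1/61) = -j/61)
-48151 - (I(Q(6, -6)) + E(-85)) = -48151 - ((8 - (-1/2)**2)/(16*(-1/2)**2) - 1/61*(-85)) = -48151 - ((1/16)*4*(8 - 1*1/4) + 85/61) = -48151 - ((1/16)*4*(8 - 1/4) + 85/61) = -48151 - ((1/16)*4*(31/4) + 85/61) = -48151 - (31/16 + 85/61) = -48151 - 1*3251/976 = -48151 - 3251/976 = -46998627/976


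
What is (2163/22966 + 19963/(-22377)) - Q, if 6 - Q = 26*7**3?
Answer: 4579557473177/513910182 ≈ 8911.2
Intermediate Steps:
Q = -8912 (Q = 6 - 26*7**3 = 6 - 26*343 = 6 - 1*8918 = 6 - 8918 = -8912)
(2163/22966 + 19963/(-22377)) - Q = (2163/22966 + 19963/(-22377)) - 1*(-8912) = (2163*(1/22966) + 19963*(-1/22377)) + 8912 = (2163/22966 - 19963/22377) + 8912 = -410068807/513910182 + 8912 = 4579557473177/513910182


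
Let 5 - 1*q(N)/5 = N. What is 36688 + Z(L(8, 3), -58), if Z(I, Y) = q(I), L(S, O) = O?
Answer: 36698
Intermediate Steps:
q(N) = 25 - 5*N
Z(I, Y) = 25 - 5*I
36688 + Z(L(8, 3), -58) = 36688 + (25 - 5*3) = 36688 + (25 - 15) = 36688 + 10 = 36698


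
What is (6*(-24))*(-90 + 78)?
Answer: 1728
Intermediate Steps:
(6*(-24))*(-90 + 78) = -144*(-12) = 1728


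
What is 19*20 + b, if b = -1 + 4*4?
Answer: 395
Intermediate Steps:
b = 15 (b = -1 + 16 = 15)
19*20 + b = 19*20 + 15 = 380 + 15 = 395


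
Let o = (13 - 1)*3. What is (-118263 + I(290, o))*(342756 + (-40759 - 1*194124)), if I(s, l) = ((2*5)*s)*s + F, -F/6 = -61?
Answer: 78003289919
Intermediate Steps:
F = 366 (F = -6*(-61) = 366)
o = 36 (o = 12*3 = 36)
I(s, l) = 366 + 10*s² (I(s, l) = ((2*5)*s)*s + 366 = (10*s)*s + 366 = 10*s² + 366 = 366 + 10*s²)
(-118263 + I(290, o))*(342756 + (-40759 - 1*194124)) = (-118263 + (366 + 10*290²))*(342756 + (-40759 - 1*194124)) = (-118263 + (366 + 10*84100))*(342756 + (-40759 - 194124)) = (-118263 + (366 + 841000))*(342756 - 234883) = (-118263 + 841366)*107873 = 723103*107873 = 78003289919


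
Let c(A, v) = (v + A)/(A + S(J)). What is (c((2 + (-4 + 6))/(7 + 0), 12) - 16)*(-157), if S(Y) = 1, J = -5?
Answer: 1256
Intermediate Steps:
c(A, v) = (A + v)/(1 + A) (c(A, v) = (v + A)/(A + 1) = (A + v)/(1 + A))
(c((2 + (-4 + 6))/(7 + 0), 12) - 16)*(-157) = (((2 + (-4 + 6))/(7 + 0) + 12)/(1 + (2 + (-4 + 6))/(7 + 0)) - 16)*(-157) = (((2 + 2)/7 + 12)/(1 + (2 + 2)/7) - 16)*(-157) = ((4*(1/7) + 12)/(1 + 4*(1/7)) - 16)*(-157) = ((4/7 + 12)/(1 + 4/7) - 16)*(-157) = ((88/7)/(11/7) - 16)*(-157) = ((7/11)*(88/7) - 16)*(-157) = (8 - 16)*(-157) = -8*(-157) = 1256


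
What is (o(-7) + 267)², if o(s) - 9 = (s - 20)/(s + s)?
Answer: 15139881/196 ≈ 77244.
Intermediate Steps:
o(s) = 9 + (-20 + s)/(2*s) (o(s) = 9 + (s - 20)/(s + s) = 9 + (-20 + s)/((2*s)) = 9 + (-20 + s)*(1/(2*s)) = 9 + (-20 + s)/(2*s))
(o(-7) + 267)² = ((19/2 - 10/(-7)) + 267)² = ((19/2 - 10*(-⅐)) + 267)² = ((19/2 + 10/7) + 267)² = (153/14 + 267)² = (3891/14)² = 15139881/196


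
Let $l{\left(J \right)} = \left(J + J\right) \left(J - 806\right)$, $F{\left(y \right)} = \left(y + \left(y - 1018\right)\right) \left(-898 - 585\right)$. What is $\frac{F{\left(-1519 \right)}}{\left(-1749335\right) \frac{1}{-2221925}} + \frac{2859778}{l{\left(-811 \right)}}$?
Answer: $\frac{500762022205010789}{65544433647} \approx 7.64 \cdot 10^{6}$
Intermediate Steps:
$F{\left(y \right)} = 1509694 - 2966 y$ ($F{\left(y \right)} = \left(y + \left(-1018 + y\right)\right) \left(-1483\right) = \left(-1018 + 2 y\right) \left(-1483\right) = 1509694 - 2966 y$)
$l{\left(J \right)} = 2 J \left(-806 + J\right)$
$\frac{F{\left(-1519 \right)}}{\left(-1749335\right) \frac{1}{-2221925}} + \frac{2859778}{l{\left(-811 \right)}} = \frac{1509694 - -4505354}{\left(-1749335\right) \frac{1}{-2221925}} + \frac{2859778}{2 \left(-811\right) \left(-806 - 811\right)} = \frac{1509694 + 4505354}{\left(-1749335\right) \left(- \frac{1}{2221925}\right)} + \frac{2859778}{2 \left(-811\right) \left(-1617\right)} = \frac{6015048}{\frac{349867}{444385}} + \frac{2859778}{2622774} = 6015048 \cdot \frac{444385}{349867} + 2859778 \cdot \frac{1}{2622774} = \frac{2672997105480}{349867} + \frac{1429889}{1311387} = \frac{500762022205010789}{65544433647}$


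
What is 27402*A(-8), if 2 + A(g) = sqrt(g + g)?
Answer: -54804 + 109608*I ≈ -54804.0 + 1.0961e+5*I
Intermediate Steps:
A(g) = -2 + sqrt(2)*sqrt(g) (A(g) = -2 + sqrt(g + g) = -2 + sqrt(2*g) = -2 + sqrt(2)*sqrt(g))
27402*A(-8) = 27402*(-2 + sqrt(2)*sqrt(-8)) = 27402*(-2 + sqrt(2)*(2*I*sqrt(2))) = 27402*(-2 + 4*I) = -54804 + 109608*I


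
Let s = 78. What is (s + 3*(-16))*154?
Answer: 4620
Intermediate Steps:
(s + 3*(-16))*154 = (78 + 3*(-16))*154 = (78 - 48)*154 = 30*154 = 4620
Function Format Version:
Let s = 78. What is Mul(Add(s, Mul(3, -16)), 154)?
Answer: 4620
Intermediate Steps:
Mul(Add(s, Mul(3, -16)), 154) = Mul(Add(78, Mul(3, -16)), 154) = Mul(Add(78, -48), 154) = Mul(30, 154) = 4620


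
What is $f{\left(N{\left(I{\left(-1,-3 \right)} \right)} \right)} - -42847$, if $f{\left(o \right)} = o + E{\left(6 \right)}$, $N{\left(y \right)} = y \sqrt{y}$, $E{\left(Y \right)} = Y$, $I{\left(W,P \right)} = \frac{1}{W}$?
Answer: $42853 - i \approx 42853.0 - 1.0 i$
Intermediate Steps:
$N{\left(y \right)} = y^{\frac{3}{2}}$
$f{\left(o \right)} = 6 + o$ ($f{\left(o \right)} = o + 6 = 6 + o$)
$f{\left(N{\left(I{\left(-1,-3 \right)} \right)} \right)} - -42847 = \left(6 + \left(\frac{1}{-1}\right)^{\frac{3}{2}}\right) - -42847 = \left(6 + \left(-1\right)^{\frac{3}{2}}\right) + 42847 = \left(6 - i\right) + 42847 = 42853 - i$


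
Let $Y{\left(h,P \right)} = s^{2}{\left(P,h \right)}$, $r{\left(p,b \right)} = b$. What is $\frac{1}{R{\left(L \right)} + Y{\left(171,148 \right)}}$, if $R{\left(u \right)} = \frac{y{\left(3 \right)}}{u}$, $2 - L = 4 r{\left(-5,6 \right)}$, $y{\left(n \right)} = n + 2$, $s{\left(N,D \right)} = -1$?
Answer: $\frac{22}{17} \approx 1.2941$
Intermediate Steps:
$y{\left(n \right)} = 2 + n$
$L = -22$ ($L = 2 - 4 \cdot 6 = 2 - 24 = -22$)
$Y{\left(h,P \right)} = 1$ ($Y{\left(h,P \right)} = \left(-1\right)^{2} = 1$)
$R{\left(u \right)} = \frac{5}{u}$ ($R{\left(u \right)} = \frac{2 + 3}{u} = \frac{5}{u}$)
$\frac{1}{R{\left(L \right)} + Y{\left(171,148 \right)}} = \frac{1}{\frac{5}{-22} + 1} = \frac{1}{5 \left(- \frac{1}{22}\right) + 1} = \frac{1}{- \frac{5}{22} + 1} = \frac{1}{\frac{17}{22}} = \frac{22}{17}$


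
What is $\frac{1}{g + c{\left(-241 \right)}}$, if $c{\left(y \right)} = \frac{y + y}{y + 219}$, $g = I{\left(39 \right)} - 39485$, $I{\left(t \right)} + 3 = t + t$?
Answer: $- \frac{11}{433269} \approx -2.5388 \cdot 10^{-5}$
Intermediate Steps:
$I{\left(t \right)} = -3 + 2 t$ ($I{\left(t \right)} = -3 + \left(t + t\right) = -3 + 2 t$)
$g = -39410$ ($g = \left(-3 + 2 \cdot 39\right) - 39485 = \left(-3 + 78\right) - 39485 = 75 - 39485 = -39410$)
$c{\left(y \right)} = \frac{2 y}{219 + y}$
$\frac{1}{g + c{\left(-241 \right)}} = \frac{1}{-39410 + 2 \left(-241\right) \frac{1}{219 - 241}} = \frac{1}{-39410 + 2 \left(-241\right) \frac{1}{-22}} = \frac{1}{-39410 + 2 \left(-241\right) \left(- \frac{1}{22}\right)} = \frac{1}{-39410 + \frac{241}{11}} = \frac{1}{- \frac{433269}{11}} = - \frac{11}{433269}$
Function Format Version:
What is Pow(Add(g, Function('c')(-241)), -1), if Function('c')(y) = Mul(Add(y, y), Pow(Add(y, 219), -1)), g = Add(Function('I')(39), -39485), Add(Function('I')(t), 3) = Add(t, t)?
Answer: Rational(-11, 433269) ≈ -2.5388e-5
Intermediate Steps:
Function('I')(t) = Add(-3, Mul(2, t)) (Function('I')(t) = Add(-3, Add(t, t)) = Add(-3, Mul(2, t)))
g = -39410 (g = Add(Add(-3, Mul(2, 39)), -39485) = Add(Add(-3, 78), -39485) = Add(75, -39485) = -39410)
Function('c')(y) = Mul(2, y, Pow(Add(219, y), -1)) (Function('c')(y) = Mul(Mul(2, y), Pow(Add(219, y), -1)) = Mul(2, y, Pow(Add(219, y), -1)))
Pow(Add(g, Function('c')(-241)), -1) = Pow(Add(-39410, Mul(2, -241, Pow(Add(219, -241), -1))), -1) = Pow(Add(-39410, Mul(2, -241, Pow(-22, -1))), -1) = Pow(Add(-39410, Mul(2, -241, Rational(-1, 22))), -1) = Pow(Add(-39410, Rational(241, 11)), -1) = Pow(Rational(-433269, 11), -1) = Rational(-11, 433269)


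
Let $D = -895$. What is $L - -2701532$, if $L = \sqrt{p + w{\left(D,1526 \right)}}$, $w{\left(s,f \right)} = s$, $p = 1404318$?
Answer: $2701532 + \sqrt{1403423} \approx 2.7027 \cdot 10^{6}$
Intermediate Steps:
$L = \sqrt{1403423}$ ($L = \sqrt{1404318 - 895} = \sqrt{1403423} \approx 1184.7$)
$L - -2701532 = \sqrt{1403423} - -2701532 = \sqrt{1403423} + 2701532 = 2701532 + \sqrt{1403423}$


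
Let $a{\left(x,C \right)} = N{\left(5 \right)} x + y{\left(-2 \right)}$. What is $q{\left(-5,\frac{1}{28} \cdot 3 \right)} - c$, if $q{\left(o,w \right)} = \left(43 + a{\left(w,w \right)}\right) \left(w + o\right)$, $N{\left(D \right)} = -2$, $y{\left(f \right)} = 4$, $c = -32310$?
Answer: $\frac{12575785}{392} \approx 32081.0$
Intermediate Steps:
$a{\left(x,C \right)} = 4 - 2 x$ ($a{\left(x,C \right)} = - 2 x + 4 = 4 - 2 x$)
$q{\left(o,w \right)} = \left(47 - 2 w\right) \left(o + w\right)$ ($q{\left(o,w \right)} = \left(43 - \left(-4 + 2 w\right)\right) \left(w + o\right) = \left(47 - 2 w\right) \left(o + w\right)$)
$q{\left(-5,\frac{1}{28} \cdot 3 \right)} - c = \left(- 2 \left(\frac{1}{28} \cdot 3\right)^{2} + 47 \left(-5\right) + 47 \cdot \frac{1}{28} \cdot 3 - - 10 \cdot \frac{1}{28} \cdot 3\right) - -32310 = \left(- 2 \left(\frac{1}{28} \cdot 3\right)^{2} - 235 + 47 \cdot \frac{1}{28} \cdot 3 - - 10 \cdot \frac{1}{28} \cdot 3\right) + 32310 = \left(- 2 \left(\frac{3}{28}\right)^{2} - 235 + 47 \cdot \frac{3}{28} - \left(-10\right) \frac{3}{28}\right) + 32310 = \left(\left(-2\right) \frac{9}{784} - 235 + \frac{141}{28} + \frac{15}{14}\right) + 32310 = \left(- \frac{9}{392} - 235 + \frac{141}{28} + \frac{15}{14}\right) + 32310 = - \frac{89735}{392} + 32310 = \frac{12575785}{392}$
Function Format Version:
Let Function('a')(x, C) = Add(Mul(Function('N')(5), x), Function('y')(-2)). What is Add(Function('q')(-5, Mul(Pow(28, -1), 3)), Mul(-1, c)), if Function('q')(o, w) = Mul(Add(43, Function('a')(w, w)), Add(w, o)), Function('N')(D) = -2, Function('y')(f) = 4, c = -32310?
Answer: Rational(12575785, 392) ≈ 32081.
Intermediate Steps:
Function('a')(x, C) = Add(4, Mul(-2, x)) (Function('a')(x, C) = Add(Mul(-2, x), 4) = Add(4, Mul(-2, x)))
Function('q')(o, w) = Mul(Add(47, Mul(-2, w)), Add(o, w)) (Function('q')(o, w) = Mul(Add(43, Add(4, Mul(-2, w))), Add(w, o)) = Mul(Add(47, Mul(-2, w)), Add(o, w)))
Add(Function('q')(-5, Mul(Pow(28, -1), 3)), Mul(-1, c)) = Add(Add(Mul(-2, Pow(Mul(Pow(28, -1), 3), 2)), Mul(47, -5), Mul(47, Mul(Pow(28, -1), 3)), Mul(-2, -5, Mul(Pow(28, -1), 3))), Mul(-1, -32310)) = Add(Add(Mul(-2, Pow(Mul(Rational(1, 28), 3), 2)), -235, Mul(47, Mul(Rational(1, 28), 3)), Mul(-2, -5, Mul(Rational(1, 28), 3))), 32310) = Add(Add(Mul(-2, Pow(Rational(3, 28), 2)), -235, Mul(47, Rational(3, 28)), Mul(-2, -5, Rational(3, 28))), 32310) = Add(Add(Mul(-2, Rational(9, 784)), -235, Rational(141, 28), Rational(15, 14)), 32310) = Add(Add(Rational(-9, 392), -235, Rational(141, 28), Rational(15, 14)), 32310) = Add(Rational(-89735, 392), 32310) = Rational(12575785, 392)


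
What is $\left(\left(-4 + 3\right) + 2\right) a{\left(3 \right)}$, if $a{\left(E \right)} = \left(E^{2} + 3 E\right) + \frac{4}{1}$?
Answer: $22$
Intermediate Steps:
$a{\left(E \right)} = 4 + E^{2} + 3 E$ ($a{\left(E \right)} = \left(E^{2} + 3 E\right) + 4 \cdot 1 = \left(E^{2} + 3 E\right) + 4 = 4 + E^{2} + 3 E$)
$\left(\left(-4 + 3\right) + 2\right) a{\left(3 \right)} = \left(\left(-4 + 3\right) + 2\right) \left(4 + 3^{2} + 3 \cdot 3\right) = \left(-1 + 2\right) \left(4 + 9 + 9\right) = 1 \cdot 22 = 22$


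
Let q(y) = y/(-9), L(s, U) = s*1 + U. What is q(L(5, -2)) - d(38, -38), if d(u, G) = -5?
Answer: 14/3 ≈ 4.6667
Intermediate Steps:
L(s, U) = U + s (L(s, U) = s + U = U + s)
q(y) = -y/9 (q(y) = y*(-⅑) = -y/9)
q(L(5, -2)) - d(38, -38) = -(-2 + 5)/9 - 1*(-5) = -⅑*3 + 5 = -⅓ + 5 = 14/3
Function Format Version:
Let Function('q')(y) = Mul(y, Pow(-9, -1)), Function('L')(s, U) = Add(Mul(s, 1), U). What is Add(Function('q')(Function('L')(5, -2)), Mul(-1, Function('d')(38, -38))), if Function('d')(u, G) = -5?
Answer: Rational(14, 3) ≈ 4.6667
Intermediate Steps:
Function('L')(s, U) = Add(U, s) (Function('L')(s, U) = Add(s, U) = Add(U, s))
Function('q')(y) = Mul(Rational(-1, 9), y) (Function('q')(y) = Mul(y, Rational(-1, 9)) = Mul(Rational(-1, 9), y))
Add(Function('q')(Function('L')(5, -2)), Mul(-1, Function('d')(38, -38))) = Add(Mul(Rational(-1, 9), Add(-2, 5)), Mul(-1, -5)) = Add(Mul(Rational(-1, 9), 3), 5) = Add(Rational(-1, 3), 5) = Rational(14, 3)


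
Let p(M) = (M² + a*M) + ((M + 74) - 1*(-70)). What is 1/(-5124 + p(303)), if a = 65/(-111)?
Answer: 37/3217319 ≈ 1.1500e-5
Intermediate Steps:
a = -65/111 (a = 65*(-1/111) = -65/111 ≈ -0.58559)
p(M) = 144 + M² + 46*M/111 (p(M) = (M² - 65*M/111) + ((M + 74) - 1*(-70)) = (M² - 65*M/111) + ((74 + M) + 70) = (M² - 65*M/111) + (144 + M) = 144 + M² + 46*M/111)
1/(-5124 + p(303)) = 1/(-5124 + (144 + 303² + (46/111)*303)) = 1/(-5124 + (144 + 91809 + 4646/37)) = 1/(-5124 + 3406907/37) = 1/(3217319/37) = 37/3217319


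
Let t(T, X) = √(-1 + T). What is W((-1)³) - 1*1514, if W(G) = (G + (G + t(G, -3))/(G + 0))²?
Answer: 0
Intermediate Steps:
W(G) = (G + (G + √(-1 + G))/G)² (W(G) = (G + (G + √(-1 + G))/(G + 0))² = (G + (G + √(-1 + G))/G)²)
W((-1)³) - 1*1514 = ((-1)³ + ((-1)³)² + √(-1 + (-1)³))²/((-1)³)² - 1*1514 = (-1 + (-1)² + √(-1 - 1))²/(-1)² - 1514 = 1*(-1 + 1 + √(-2))² - 1514 = 1*(-1 + 1 + I*√2)² - 1514 = 1*(I*√2)² - 1514 = 1*(-2) - 1514 = -2 - 1514 = -1516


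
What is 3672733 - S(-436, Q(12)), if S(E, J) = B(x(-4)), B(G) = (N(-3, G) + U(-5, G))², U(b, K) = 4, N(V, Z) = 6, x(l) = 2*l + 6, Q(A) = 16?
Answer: 3672633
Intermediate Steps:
x(l) = 6 + 2*l
B(G) = 100 (B(G) = (6 + 4)² = 10² = 100)
S(E, J) = 100
3672733 - S(-436, Q(12)) = 3672733 - 1*100 = 3672733 - 100 = 3672633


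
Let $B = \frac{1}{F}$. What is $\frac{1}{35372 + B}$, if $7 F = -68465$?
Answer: $\frac{68465}{2421743973} \approx 2.8271 \cdot 10^{-5}$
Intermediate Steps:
$F = - \frac{68465}{7}$ ($F = \frac{1}{7} \left(-68465\right) = - \frac{68465}{7} \approx -9780.7$)
$B = - \frac{7}{68465}$ ($B = \frac{1}{- \frac{68465}{7}} = - \frac{7}{68465} \approx -0.00010224$)
$\frac{1}{35372 + B} = \frac{1}{35372 - \frac{7}{68465}} = \frac{1}{\frac{2421743973}{68465}} = \frac{68465}{2421743973}$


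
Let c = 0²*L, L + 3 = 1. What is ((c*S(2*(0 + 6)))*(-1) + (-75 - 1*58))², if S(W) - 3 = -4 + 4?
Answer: 17689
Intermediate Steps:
L = -2 (L = -3 + 1 = -2)
S(W) = 3 (S(W) = 3 + (-4 + 4) = 3 + 0 = 3)
c = 0 (c = 0²*(-2) = 0*(-2) = 0)
((c*S(2*(0 + 6)))*(-1) + (-75 - 1*58))² = ((0*3)*(-1) + (-75 - 1*58))² = (0*(-1) + (-75 - 58))² = (0 - 133)² = (-133)² = 17689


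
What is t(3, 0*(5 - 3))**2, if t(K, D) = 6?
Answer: 36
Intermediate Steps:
t(3, 0*(5 - 3))**2 = 6**2 = 36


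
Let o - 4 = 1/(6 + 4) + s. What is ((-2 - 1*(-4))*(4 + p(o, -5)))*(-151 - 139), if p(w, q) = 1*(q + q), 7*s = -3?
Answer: 3480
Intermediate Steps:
s = -3/7 (s = (1/7)*(-3) = -3/7 ≈ -0.42857)
o = 257/70 (o = 4 + (1/(6 + 4) - 3/7) = 4 + (1/10 - 3/7) = 4 - 23/70 = 257/70 ≈ 3.6714)
p(w, q) = 2*q (p(w, q) = 1*(2*q) = 2*q)
((-2 - 1*(-4))*(4 + p(o, -5)))*(-151 - 139) = ((-2 - 1*(-4))*(4 + 2*(-5)))*(-151 - 139) = ((-2 + 4)*(4 - 10))*(-290) = (2*(-6))*(-290) = -12*(-290) = 3480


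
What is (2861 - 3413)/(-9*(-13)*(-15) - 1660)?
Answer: 552/3415 ≈ 0.16164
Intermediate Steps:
(2861 - 3413)/(-9*(-13)*(-15) - 1660) = -552/(117*(-15) - 1660) = -552/(-1755 - 1660) = -552/(-3415) = -552*(-1/3415) = 552/3415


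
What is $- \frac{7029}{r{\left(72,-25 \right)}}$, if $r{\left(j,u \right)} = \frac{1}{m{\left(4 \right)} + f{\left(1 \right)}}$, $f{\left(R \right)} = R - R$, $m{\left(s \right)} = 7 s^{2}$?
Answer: $-787248$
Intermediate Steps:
$f{\left(R \right)} = 0$
$r{\left(j,u \right)} = \frac{1}{112}$ ($r{\left(j,u \right)} = \frac{1}{7 \cdot 4^{2} + 0} = \frac{1}{7 \cdot 16 + 0} = \frac{1}{112 + 0} = \frac{1}{112}$)
$- \frac{7029}{r{\left(72,-25 \right)}} = - 7029 \frac{1}{\frac{1}{112}} = \left(-7029\right) 112 = -787248$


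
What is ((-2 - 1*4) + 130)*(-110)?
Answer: -13640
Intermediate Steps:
((-2 - 1*4) + 130)*(-110) = ((-2 - 4) + 130)*(-110) = (-6 + 130)*(-110) = 124*(-110) = -13640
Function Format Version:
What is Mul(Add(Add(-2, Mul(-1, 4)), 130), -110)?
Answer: -13640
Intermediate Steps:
Mul(Add(Add(-2, Mul(-1, 4)), 130), -110) = Mul(Add(Add(-2, -4), 130), -110) = Mul(Add(-6, 130), -110) = Mul(124, -110) = -13640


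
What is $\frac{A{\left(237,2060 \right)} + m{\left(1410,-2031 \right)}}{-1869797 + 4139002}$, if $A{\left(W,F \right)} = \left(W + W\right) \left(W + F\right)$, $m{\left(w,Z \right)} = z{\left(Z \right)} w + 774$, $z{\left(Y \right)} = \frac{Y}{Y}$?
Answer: $\frac{1090962}{2269205} \approx 0.48077$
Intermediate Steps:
$z{\left(Y \right)} = 1$
$m{\left(w,Z \right)} = 774 + w$ ($m{\left(w,Z \right)} = 1 w + 774 = w + 774 = 774 + w$)
$A{\left(W,F \right)} = 2 W \left(F + W\right)$
$\frac{A{\left(237,2060 \right)} + m{\left(1410,-2031 \right)}}{-1869797 + 4139002} = \frac{2 \cdot 237 \left(2060 + 237\right) + \left(774 + 1410\right)}{-1869797 + 4139002} = \frac{2 \cdot 237 \cdot 2297 + 2184}{2269205} = \left(1088778 + 2184\right) \frac{1}{2269205} = 1090962 \cdot \frac{1}{2269205} = \frac{1090962}{2269205}$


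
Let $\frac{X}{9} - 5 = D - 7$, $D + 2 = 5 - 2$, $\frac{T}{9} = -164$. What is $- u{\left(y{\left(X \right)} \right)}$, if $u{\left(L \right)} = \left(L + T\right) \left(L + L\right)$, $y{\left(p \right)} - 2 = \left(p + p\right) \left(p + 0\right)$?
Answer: $430336$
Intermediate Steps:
$T = -1476$ ($T = 9 \left(-164\right) = -1476$)
$D = 1$ ($D = -2 + \left(5 - 2\right) = -2 + 3 = 1$)
$X = -9$ ($X = 45 + 9 \left(1 - 7\right) = 45 + 9 \left(-6\right) = 45 - 54 = -9$)
$y{\left(p \right)} = 2 + 2 p^{2}$ ($y{\left(p \right)} = 2 + \left(p + p\right) \left(p + 0\right) = 2 + 2 p p = 2 + 2 p^{2}$)
$u{\left(L \right)} = 2 L \left(-1476 + L\right)$ ($u{\left(L \right)} = \left(L - 1476\right) \left(L + L\right) = \left(-1476 + L\right) 2 L = 2 L \left(-1476 + L\right)$)
$- u{\left(y{\left(X \right)} \right)} = - 2 \left(2 + 2 \left(-9\right)^{2}\right) \left(-1476 + \left(2 + 2 \left(-9\right)^{2}\right)\right) = - 2 \left(2 + 2 \cdot 81\right) \left(-1476 + \left(2 + 2 \cdot 81\right)\right) = - 2 \left(2 + 162\right) \left(-1476 + \left(2 + 162\right)\right) = - 2 \cdot 164 \left(-1476 + 164\right) = - 2 \cdot 164 \left(-1312\right) = \left(-1\right) \left(-430336\right) = 430336$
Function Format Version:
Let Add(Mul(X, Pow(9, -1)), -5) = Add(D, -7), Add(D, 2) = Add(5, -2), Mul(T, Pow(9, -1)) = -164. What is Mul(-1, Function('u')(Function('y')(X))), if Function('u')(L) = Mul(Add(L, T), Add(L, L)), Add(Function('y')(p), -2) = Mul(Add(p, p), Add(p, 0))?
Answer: 430336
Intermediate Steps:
T = -1476 (T = Mul(9, -164) = -1476)
D = 1 (D = Add(-2, Add(5, -2)) = Add(-2, 3) = 1)
X = -9 (X = Add(45, Mul(9, Add(1, -7))) = Add(45, Mul(9, -6)) = Add(45, -54) = -9)
Function('y')(p) = Add(2, Mul(2, Pow(p, 2))) (Function('y')(p) = Add(2, Mul(Add(p, p), Add(p, 0))) = Add(2, Mul(Mul(2, p), p)) = Add(2, Mul(2, Pow(p, 2))))
Function('u')(L) = Mul(2, L, Add(-1476, L)) (Function('u')(L) = Mul(Add(L, -1476), Add(L, L)) = Mul(Add(-1476, L), Mul(2, L)) = Mul(2, L, Add(-1476, L)))
Mul(-1, Function('u')(Function('y')(X))) = Mul(-1, Mul(2, Add(2, Mul(2, Pow(-9, 2))), Add(-1476, Add(2, Mul(2, Pow(-9, 2)))))) = Mul(-1, Mul(2, Add(2, Mul(2, 81)), Add(-1476, Add(2, Mul(2, 81))))) = Mul(-1, Mul(2, Add(2, 162), Add(-1476, Add(2, 162)))) = Mul(-1, Mul(2, 164, Add(-1476, 164))) = Mul(-1, Mul(2, 164, -1312)) = Mul(-1, -430336) = 430336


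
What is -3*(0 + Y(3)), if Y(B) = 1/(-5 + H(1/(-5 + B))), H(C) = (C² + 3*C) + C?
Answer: 4/9 ≈ 0.44444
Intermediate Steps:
H(C) = C² + 4*C
Y(B) = 1/(-5 + (4 + 1/(-5 + B))/(-5 + B))
-3*(0 + Y(3)) = -3*(0 + (-5 + 3)²/(-19 - 5*(-5 + 3)² + 4*3)) = -3*(0 + (-2)²/(-19 - 5*(-2)² + 12)) = -3*(0 + 4/(-19 - 5*4 + 12)) = -3*(0 + 4/(-19 - 20 + 12)) = -3*(0 + 4/(-27)) = -3*(0 + 4*(-1/27)) = -3*(0 - 4/27) = -3*(-4/27) = 4/9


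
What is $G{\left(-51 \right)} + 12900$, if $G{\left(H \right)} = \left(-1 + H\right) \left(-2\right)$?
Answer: $13004$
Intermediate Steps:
$G{\left(H \right)} = 2 - 2 H$
$G{\left(-51 \right)} + 12900 = \left(2 - -102\right) + 12900 = \left(2 + 102\right) + 12900 = 104 + 12900 = 13004$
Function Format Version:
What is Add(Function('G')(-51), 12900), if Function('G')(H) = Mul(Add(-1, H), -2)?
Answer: 13004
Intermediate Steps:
Function('G')(H) = Add(2, Mul(-2, H))
Add(Function('G')(-51), 12900) = Add(Add(2, Mul(-2, -51)), 12900) = Add(Add(2, 102), 12900) = Add(104, 12900) = 13004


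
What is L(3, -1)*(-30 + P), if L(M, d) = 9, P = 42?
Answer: 108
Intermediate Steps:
L(3, -1)*(-30 + P) = 9*(-30 + 42) = 9*12 = 108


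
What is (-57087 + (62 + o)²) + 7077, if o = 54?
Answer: -36554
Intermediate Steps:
(-57087 + (62 + o)²) + 7077 = (-57087 + (62 + 54)²) + 7077 = (-57087 + 116²) + 7077 = (-57087 + 13456) + 7077 = -43631 + 7077 = -36554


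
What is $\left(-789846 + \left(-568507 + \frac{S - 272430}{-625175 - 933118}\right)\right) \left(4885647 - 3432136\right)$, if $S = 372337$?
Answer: $- \frac{3076664279519660696}{1558293} \approx -1.9744 \cdot 10^{12}$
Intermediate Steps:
$\left(-789846 + \left(-568507 + \frac{S - 272430}{-625175 - 933118}\right)\right) \left(4885647 - 3432136\right) = \left(-789846 - \left(568507 - \frac{372337 - 272430}{-625175 - 933118}\right)\right) \left(4885647 - 3432136\right) = \left(-789846 - \left(568507 - \frac{99907}{-1558293}\right)\right) 1453511 = \left(-789846 + \left(-568507 + 99907 \left(- \frac{1}{1558293}\right)\right)\right) 1453511 = \left(-789846 - \frac{885900578458}{1558293}\right) 1453511 = \left(- \frac{2116712071336}{1558293}\right) 1453511 = - \frac{3076664279519660696}{1558293}$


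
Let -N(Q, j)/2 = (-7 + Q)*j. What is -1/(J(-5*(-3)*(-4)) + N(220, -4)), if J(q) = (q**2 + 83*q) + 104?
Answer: -1/428 ≈ -0.0023364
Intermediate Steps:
N(Q, j) = -2*j*(-7 + Q) (N(Q, j) = -2*(-7 + Q)*j = -2*j*(-7 + Q))
J(q) = 104 + q**2 + 83*q
-1/(J(-5*(-3)*(-4)) + N(220, -4)) = -1/((104 + (-5*(-3)*(-4))**2 + 83*(-5*(-3)*(-4))) + 2*(-4)*(7 - 1*220)) = -1/((104 + (15*(-4))**2 + 83*(15*(-4))) + 2*(-4)*(7 - 220)) = -1/((104 + (-60)**2 + 83*(-60)) + 2*(-4)*(-213)) = -1/((104 + 3600 - 4980) + 1704) = -1/(-1276 + 1704) = -1/428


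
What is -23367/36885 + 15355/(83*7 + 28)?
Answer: 184046224/7487655 ≈ 24.580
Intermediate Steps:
-23367/36885 + 15355/(83*7 + 28) = -23367*1/36885 + 15355/(581 + 28) = -7789/12295 + 15355/609 = 184046224/7487655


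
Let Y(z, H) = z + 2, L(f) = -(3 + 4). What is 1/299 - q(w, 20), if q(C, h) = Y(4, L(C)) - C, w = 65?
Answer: 17642/299 ≈ 59.003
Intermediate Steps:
L(f) = -7 (L(f) = -1*7 = -7)
Y(z, H) = 2 + z
q(C, h) = 6 - C (q(C, h) = (2 + 4) - C = 6 - C)
1/299 - q(w, 20) = 1/299 - (6 - 1*65) = 1/299 - (6 - 65) = 1/299 - 1*(-59) = 1/299 + 59 = 17642/299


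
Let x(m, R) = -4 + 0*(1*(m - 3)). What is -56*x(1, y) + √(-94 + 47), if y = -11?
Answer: 224 + I*√47 ≈ 224.0 + 6.8557*I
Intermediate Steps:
x(m, R) = -4 (x(m, R) = -4 + 0*(1*(-3 + m)) = -4 + 0*(-3 + m) = -4 + 0 = -4)
-56*x(1, y) + √(-94 + 47) = -56*(-4) + √(-94 + 47) = 224 + √(-47) = 224 + I*√47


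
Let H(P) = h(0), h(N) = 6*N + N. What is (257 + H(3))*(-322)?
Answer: -82754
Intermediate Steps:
h(N) = 7*N
H(P) = 0 (H(P) = 7*0 = 0)
(257 + H(3))*(-322) = (257 + 0)*(-322) = 257*(-322) = -82754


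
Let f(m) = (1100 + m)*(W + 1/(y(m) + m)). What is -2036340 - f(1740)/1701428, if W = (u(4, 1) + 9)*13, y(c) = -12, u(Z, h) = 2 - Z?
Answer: -748372208823715/367508448 ≈ -2.0363e+6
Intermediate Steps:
W = 91 (W = ((2 - 1*4) + 9)*13 = ((2 - 4) + 9)*13 = (-2 + 9)*13 = 7*13 = 91)
f(m) = (91 + 1/(-12 + m))*(1100 + m) (f(m) = (1100 + m)*(91 + 1/(-12 + m)) = (91 + 1/(-12 + m))*(1100 + m))
-2036340 - f(1740)/1701428 = -2036340 - (-1200100 + 91*1740² + 99009*1740)/(-12 + 1740)/1701428 = -2036340 - (-1200100 + 91*3027600 + 172275660)/1728/1701428 = -2036340 - (-1200100 + 275511600 + 172275660)/1728/1701428 = -2036340 - (1/1728)*446587160/1701428 = -2036340 - 55823395/(216*1701428) = -2036340 - 1*55823395/367508448 = -2036340 - 55823395/367508448 = -748372208823715/367508448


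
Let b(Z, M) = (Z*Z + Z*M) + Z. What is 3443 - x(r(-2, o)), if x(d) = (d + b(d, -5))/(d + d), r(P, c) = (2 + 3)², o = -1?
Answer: 3432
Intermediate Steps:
r(P, c) = 25 (r(P, c) = 5² = 25)
b(Z, M) = Z + Z² + M*Z (b(Z, M) = (Z² + M*Z) + Z = Z + Z² + M*Z)
x(d) = (d + d*(-4 + d))/(2*d) (x(d) = (d + d*(1 - 5 + d))/(d + d) = (d + d*(-4 + d))/((2*d)) = (d + d*(-4 + d))*(1/(2*d)) = (d + d*(-4 + d))/(2*d))
3443 - x(r(-2, o)) = 3443 - (-3/2 + (½)*25) = 3443 - (-3/2 + 25/2) = 3443 - 1*11 = 3443 - 11 = 3432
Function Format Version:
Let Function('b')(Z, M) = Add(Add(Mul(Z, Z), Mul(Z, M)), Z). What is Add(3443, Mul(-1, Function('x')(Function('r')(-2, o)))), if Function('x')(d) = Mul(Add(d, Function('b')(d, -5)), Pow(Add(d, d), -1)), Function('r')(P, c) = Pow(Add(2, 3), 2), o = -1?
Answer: 3432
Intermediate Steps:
Function('r')(P, c) = 25 (Function('r')(P, c) = Pow(5, 2) = 25)
Function('b')(Z, M) = Add(Z, Pow(Z, 2), Mul(M, Z)) (Function('b')(Z, M) = Add(Add(Pow(Z, 2), Mul(M, Z)), Z) = Add(Z, Pow(Z, 2), Mul(M, Z)))
Function('x')(d) = Mul(Rational(1, 2), Pow(d, -1), Add(d, Mul(d, Add(-4, d)))) (Function('x')(d) = Mul(Add(d, Mul(d, Add(1, -5, d))), Pow(Add(d, d), -1)) = Mul(Add(d, Mul(d, Add(-4, d))), Pow(Mul(2, d), -1)) = Mul(Add(d, Mul(d, Add(-4, d))), Mul(Rational(1, 2), Pow(d, -1))) = Mul(Rational(1, 2), Pow(d, -1), Add(d, Mul(d, Add(-4, d)))))
Add(3443, Mul(-1, Function('x')(Function('r')(-2, o)))) = Add(3443, Mul(-1, Add(Rational(-3, 2), Mul(Rational(1, 2), 25)))) = Add(3443, Mul(-1, Add(Rational(-3, 2), Rational(25, 2)))) = Add(3443, Mul(-1, 11)) = Add(3443, -11) = 3432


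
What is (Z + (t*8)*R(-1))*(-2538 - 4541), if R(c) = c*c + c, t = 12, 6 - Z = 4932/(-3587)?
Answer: -187267866/3587 ≈ -52207.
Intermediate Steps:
Z = 26454/3587 (Z = 6 - 4932/(-3587) = 6 - 4932*(-1)/3587 = 6 - 1*(-4932/3587) = 6 + 4932/3587 = 26454/3587 ≈ 7.3750)
R(c) = c + c**2 (R(c) = c**2 + c = c + c**2)
(Z + (t*8)*R(-1))*(-2538 - 4541) = (26454/3587 + (12*8)*(-(1 - 1)))*(-2538 - 4541) = (26454/3587 + 96*(-1*0))*(-7079) = (26454/3587 + 96*0)*(-7079) = (26454/3587 + 0)*(-7079) = (26454/3587)*(-7079) = -187267866/3587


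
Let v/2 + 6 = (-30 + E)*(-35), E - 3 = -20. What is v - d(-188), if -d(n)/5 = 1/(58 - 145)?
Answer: 285181/87 ≈ 3277.9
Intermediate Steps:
E = -17 (E = 3 - 20 = -17)
d(n) = 5/87 (d(n) = -5/(58 - 145) = -5/(-87) = -5*(-1/87) = 5/87)
v = 3278 (v = -12 + 2*((-30 - 17)*(-35)) = -12 + 2*(-47*(-35)) = -12 + 2*1645 = -12 + 3290 = 3278)
v - d(-188) = 3278 - 1*5/87 = 3278 - 5/87 = 285181/87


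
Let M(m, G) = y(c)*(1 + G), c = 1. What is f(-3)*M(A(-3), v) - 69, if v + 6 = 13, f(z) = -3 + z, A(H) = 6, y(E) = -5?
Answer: 171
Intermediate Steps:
v = 7 (v = -6 + 13 = 7)
M(m, G) = -5 - 5*G (M(m, G) = -5*(1 + G) = -5 - 5*G)
f(-3)*M(A(-3), v) - 69 = (-3 - 3)*(-5 - 5*7) - 69 = -6*(-5 - 35) - 69 = -6*(-40) - 69 = 240 - 69 = 171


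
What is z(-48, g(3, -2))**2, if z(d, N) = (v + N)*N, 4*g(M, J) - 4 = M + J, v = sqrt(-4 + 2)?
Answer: -175/256 + 125*I*sqrt(2)/32 ≈ -0.68359 + 5.5243*I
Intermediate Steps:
v = I*sqrt(2) (v = sqrt(-2) = I*sqrt(2) ≈ 1.4142*I)
g(M, J) = 1 + J/4 + M/4 (g(M, J) = 1 + (M + J)/4 = 1 + (J + M)/4 = 1 + (J/4 + M/4) = 1 + J/4 + M/4)
z(d, N) = N*(N + I*sqrt(2)) (z(d, N) = (I*sqrt(2) + N)*N = (N + I*sqrt(2))*N = N*(N + I*sqrt(2)))
z(-48, g(3, -2))**2 = ((1 + (1/4)*(-2) + (1/4)*3)*((1 + (1/4)*(-2) + (1/4)*3) + I*sqrt(2)))**2 = ((1 - 1/2 + 3/4)*((1 - 1/2 + 3/4) + I*sqrt(2)))**2 = (5*(5/4 + I*sqrt(2))/4)**2 = (25/16 + 5*I*sqrt(2)/4)**2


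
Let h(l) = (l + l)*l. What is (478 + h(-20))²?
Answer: 1633284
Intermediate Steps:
h(l) = 2*l² (h(l) = (2*l)*l = 2*l²)
(478 + h(-20))² = (478 + 2*(-20)²)² = (478 + 2*400)² = (478 + 800)² = 1278² = 1633284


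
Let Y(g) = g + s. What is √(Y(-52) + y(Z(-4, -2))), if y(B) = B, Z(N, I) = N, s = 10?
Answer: I*√46 ≈ 6.7823*I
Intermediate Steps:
Y(g) = 10 + g (Y(g) = g + 10 = 10 + g)
√(Y(-52) + y(Z(-4, -2))) = √((10 - 52) - 4) = √(-42 - 4) = √(-46) = I*√46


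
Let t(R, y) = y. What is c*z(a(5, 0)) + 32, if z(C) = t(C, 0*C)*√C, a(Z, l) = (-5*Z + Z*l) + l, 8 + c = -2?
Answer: 32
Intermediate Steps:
c = -10 (c = -8 - 2 = -10)
a(Z, l) = l - 5*Z + Z*l
z(C) = 0 (z(C) = (0*C)*√C = 0*√C = 0)
c*z(a(5, 0)) + 32 = -10*0 + 32 = 0 + 32 = 32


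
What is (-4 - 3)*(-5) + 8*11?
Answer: 123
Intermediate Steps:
(-4 - 3)*(-5) + 8*11 = -7*(-5) + 88 = 35 + 88 = 123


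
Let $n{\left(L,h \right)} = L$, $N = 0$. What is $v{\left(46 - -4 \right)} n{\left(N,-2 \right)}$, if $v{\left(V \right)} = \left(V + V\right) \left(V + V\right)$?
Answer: $0$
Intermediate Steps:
$v{\left(V \right)} = 4 V^{2}$ ($v{\left(V \right)} = 2 V 2 V = 4 V^{2}$)
$v{\left(46 - -4 \right)} n{\left(N,-2 \right)} = 4 \left(46 - -4\right)^{2} \cdot 0 = 4 \left(46 + 4\right)^{2} \cdot 0 = 4 \cdot 50^{2} \cdot 0 = 4 \cdot 2500 \cdot 0 = 10000 \cdot 0 = 0$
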